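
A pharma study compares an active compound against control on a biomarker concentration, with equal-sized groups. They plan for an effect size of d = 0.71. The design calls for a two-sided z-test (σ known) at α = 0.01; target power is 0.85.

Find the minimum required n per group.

n = 52 per group

For power 0.85 need Φ(δ − z_{0.005}) = 0.85, so δ = z_{0.005} + z_{0.15} = 2.576 + 1.036 = 3.612.
(Ignoring the negligible lower-tail rejection probability gives the usual closed-form inversion.)
δ = d·√(n/2) ⇒ n = 2(δ/d)² = 2 × (3.612 / 0.71)² = 51.77.
Round up to the next whole unit.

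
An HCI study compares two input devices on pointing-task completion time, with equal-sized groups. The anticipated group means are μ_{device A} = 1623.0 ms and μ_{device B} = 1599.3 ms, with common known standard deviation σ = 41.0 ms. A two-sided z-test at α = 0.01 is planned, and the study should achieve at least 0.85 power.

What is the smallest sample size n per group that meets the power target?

n = 79 per group

Standardized effect: d = |μ_{device A} − μ_{device B}| / σ = |1623.0 − 1599.3| / 41.0 = 0.5780
Set Φ(δ − 2.576) = 0.85; then δ − 2.576 = Φ⁻¹(0.85) = 1.036, giving δ = 3.612.
(Ignoring the negligible lower-tail rejection probability gives the usual closed-form inversion.)
δ = d·√(n/2) ⇒ n = 2(δ/d)² = 2 × (3.612 / 0.5780)² = 78.10.
Round up to the next whole unit.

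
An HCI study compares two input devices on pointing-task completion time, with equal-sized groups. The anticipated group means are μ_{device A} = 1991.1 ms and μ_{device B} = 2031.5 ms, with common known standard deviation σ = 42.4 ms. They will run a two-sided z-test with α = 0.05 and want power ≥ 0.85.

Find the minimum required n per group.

n = 20 per group

Standardized effect: d = |μ_{device A} − μ_{device B}| / σ = |1991.1 − 2031.5| / 42.4 = 0.9528
Set Φ(δ − 1.960) = 0.85; then δ − 1.960 = Φ⁻¹(0.85) = 1.036, giving δ = 2.996.
(Ignoring the negligible lower-tail rejection probability gives the usual closed-form inversion.)
δ = d·√(n/2) ⇒ n = 2(δ/d)² = 2 × (2.996 / 0.9528)² = 19.78.
Rounding up, n = 20 per group.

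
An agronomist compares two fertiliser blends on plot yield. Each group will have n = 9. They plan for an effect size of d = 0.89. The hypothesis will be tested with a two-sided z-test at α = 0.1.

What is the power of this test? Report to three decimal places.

Noncentrality parameter: δ = d·√(n/2) = 0.89 × √(9/2) = 1.8880
Critical value for a two-sided test at α = 0.1: z_{α/2} = 1.645.
Power = Φ(δ − 1.645) + Φ(−δ − 1.645) = Φ(0.243) + Φ(-3.533) = 0.5960 + 0.0002 = 0.5962.

Power ≈ 0.596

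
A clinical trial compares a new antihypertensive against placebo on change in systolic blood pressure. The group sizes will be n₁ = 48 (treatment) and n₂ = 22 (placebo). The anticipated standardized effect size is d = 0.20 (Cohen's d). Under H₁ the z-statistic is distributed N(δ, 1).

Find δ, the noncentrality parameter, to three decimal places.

δ ≈ 0.777

The noncentrality parameter scales effect size by the design's sample-size factor: δ = d / √(1/n₁ + 1/n₂) = 0.20 / √(1/48 + 1/22) = 0.7768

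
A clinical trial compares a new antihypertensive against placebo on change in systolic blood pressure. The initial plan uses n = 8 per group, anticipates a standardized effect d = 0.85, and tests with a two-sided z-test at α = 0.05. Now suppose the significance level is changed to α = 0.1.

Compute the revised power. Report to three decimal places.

δ = d·√(n/2) = 0.85 × √(8/2) = 1.7000 (unchanged). New critical value: z_{0.05} = 1.645.
Revised power = Φ(δ − 1.645) + Φ(−δ − 1.645) = Φ(0.055) + Φ(-3.345) = 0.5220 + 0.0004 = 0.5224.

Power ≈ 0.522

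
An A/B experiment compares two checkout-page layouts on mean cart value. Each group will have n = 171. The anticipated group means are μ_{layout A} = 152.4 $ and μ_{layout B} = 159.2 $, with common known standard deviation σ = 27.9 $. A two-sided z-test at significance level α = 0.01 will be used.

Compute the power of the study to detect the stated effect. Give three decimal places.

Standardized effect: d = |μ_{layout A} − μ_{layout B}| / σ = |152.4 − 159.2| / 27.9 = 0.2437
Noncentrality parameter: δ = d·√(n/2) = 0.2437 × √(171/2) = 2.2537
Two-sided α = 0.01 → critical value z_{0.005} = 2.576.
Power = Φ(δ − 2.576) + Φ(−δ − 2.576) = Φ(-0.322) + Φ(-4.829) = 0.3737 + 0.0000 = 0.3737.

Power ≈ 0.374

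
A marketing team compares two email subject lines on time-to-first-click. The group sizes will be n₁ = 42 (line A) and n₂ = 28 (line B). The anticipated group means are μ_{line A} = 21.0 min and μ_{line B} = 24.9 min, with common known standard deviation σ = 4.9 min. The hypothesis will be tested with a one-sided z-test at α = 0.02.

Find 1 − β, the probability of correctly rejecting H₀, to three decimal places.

Standardized effect: d = |μ_{line A} − μ_{line B}| / σ = |21.0 − 24.9| / 4.9 = 0.7959
Noncentrality parameter: δ = d / √(1/n₁ + 1/n₂) = 0.7959 / √(1/42 + 1/28) = 3.2623
One-sided α = 0.02 → critical value z_{0.02} = 2.054.
Power = Φ(δ − 2.054) = Φ(1.209) = 0.8866.

Power ≈ 0.887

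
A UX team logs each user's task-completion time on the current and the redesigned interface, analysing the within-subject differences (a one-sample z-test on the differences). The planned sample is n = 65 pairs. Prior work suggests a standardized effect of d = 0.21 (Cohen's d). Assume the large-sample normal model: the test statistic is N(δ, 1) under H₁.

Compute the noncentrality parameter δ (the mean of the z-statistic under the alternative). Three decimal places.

The noncentrality parameter scales effect size by the design's sample-size factor: δ = d·√n = 0.21 × √65 = 1.6931

δ ≈ 1.693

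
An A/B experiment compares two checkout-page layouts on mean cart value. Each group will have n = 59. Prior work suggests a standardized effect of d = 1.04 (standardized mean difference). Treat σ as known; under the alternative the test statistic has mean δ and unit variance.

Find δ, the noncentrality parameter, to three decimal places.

δ ≈ 5.649

δ = d·√(n/2) = 1.04 × √(59/2) = 5.6486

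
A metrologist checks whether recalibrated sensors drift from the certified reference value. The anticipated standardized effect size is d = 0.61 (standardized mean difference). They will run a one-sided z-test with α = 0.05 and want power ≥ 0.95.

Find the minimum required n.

n = 30

Set Φ(δ − 1.645) = 0.95; then δ − 1.645 = Φ⁻¹(0.95) = 1.645, giving δ = 3.290.
δ = d·√n ⇒ n = (δ/d)² = (3.290 / 0.61)² = 29.08.
Round up to the next whole unit.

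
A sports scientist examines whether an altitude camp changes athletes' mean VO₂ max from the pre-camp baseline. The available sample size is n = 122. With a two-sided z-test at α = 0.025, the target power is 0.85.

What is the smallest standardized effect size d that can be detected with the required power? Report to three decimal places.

d ≈ 0.297

Need Φ(δ − 2.241) = 0.85, so δ = 2.241 + 1.036 = 3.278.
(Lower-tail contribution to power is negligible for δ > 0.)
δ = d·√n ⇒ d = δ/√n = 3.278/√122 = 0.2968.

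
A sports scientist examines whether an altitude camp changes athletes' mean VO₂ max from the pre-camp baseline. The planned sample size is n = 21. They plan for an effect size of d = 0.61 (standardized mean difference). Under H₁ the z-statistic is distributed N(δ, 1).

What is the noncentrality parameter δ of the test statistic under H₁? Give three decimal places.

δ ≈ 2.795

The noncentrality parameter scales effect size by the design's sample-size factor: δ = d·√n = 0.61 × √21 = 2.7954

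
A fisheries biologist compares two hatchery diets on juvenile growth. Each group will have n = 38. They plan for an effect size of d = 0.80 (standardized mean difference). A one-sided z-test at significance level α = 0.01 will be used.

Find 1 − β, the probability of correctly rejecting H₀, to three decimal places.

Noncentrality parameter: δ = d·√(n/2) = 0.80 × √(38/2) = 3.4871
Critical value for a one-sided test at α = 0.01: z_α = 2.326.
Power = Φ(δ − 2.326) = Φ(1.161) = 0.8771.

Power ≈ 0.877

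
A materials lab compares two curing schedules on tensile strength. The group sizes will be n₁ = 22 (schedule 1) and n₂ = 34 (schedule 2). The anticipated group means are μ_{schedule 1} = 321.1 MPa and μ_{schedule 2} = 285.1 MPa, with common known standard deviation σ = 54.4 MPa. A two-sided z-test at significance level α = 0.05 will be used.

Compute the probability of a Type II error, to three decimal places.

β ≈ 0.323

Standardized effect: d = |μ_{schedule 1} − μ_{schedule 2}| / σ = |321.1 − 285.1| / 54.4 = 0.6618
Noncentrality parameter: δ = d / √(1/n₁ + 1/n₂) = 0.6618 / √(1/22 + 1/34) = 2.4186
Critical value for a two-sided test at α = 0.05: z_{α/2} = 1.960.
Power = Φ(δ − 1.960) + Φ(−δ − 1.960) = Φ(0.459) + Φ(-4.379) = 0.6767 + 0.0000 = 0.6768.
Type II error: β = 1 − power = 1 − 0.6768 = 0.3232.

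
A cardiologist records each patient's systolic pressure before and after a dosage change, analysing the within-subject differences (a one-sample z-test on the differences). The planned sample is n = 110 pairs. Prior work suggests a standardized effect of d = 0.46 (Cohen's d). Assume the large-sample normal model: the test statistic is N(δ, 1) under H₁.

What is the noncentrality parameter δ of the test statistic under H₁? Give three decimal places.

δ = d·√n = 0.46 × √110 = 4.8245

δ ≈ 4.825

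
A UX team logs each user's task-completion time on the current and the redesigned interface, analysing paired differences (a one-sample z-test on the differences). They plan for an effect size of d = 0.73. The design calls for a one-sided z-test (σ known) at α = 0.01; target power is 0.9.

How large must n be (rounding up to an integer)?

n = 25

Set Φ(δ − 2.326) = 0.9; then δ − 2.326 = Φ⁻¹(0.9) = 1.282, giving δ = 3.608.
δ = d·√n ⇒ n = (δ/d)² = (3.608 / 0.73)² = 24.43.
Round up to the next whole unit.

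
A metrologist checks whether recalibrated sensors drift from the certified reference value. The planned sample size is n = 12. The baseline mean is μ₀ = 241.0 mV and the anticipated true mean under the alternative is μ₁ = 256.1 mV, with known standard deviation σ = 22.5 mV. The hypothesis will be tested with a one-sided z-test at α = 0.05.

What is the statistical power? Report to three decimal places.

Power ≈ 0.752

Standardized effect: d = |μ₁ − μ₀| / σ = |256.1 − 241.0| / 22.5 = 0.6711
Noncentrality parameter: δ = d·√n = 0.6711 × √12 = 2.3248
Critical value for a one-sided test at α = 0.05: z_α = 1.645.
Power = P(Z > 1.645 − δ) = Φ(0.680) = 0.7517.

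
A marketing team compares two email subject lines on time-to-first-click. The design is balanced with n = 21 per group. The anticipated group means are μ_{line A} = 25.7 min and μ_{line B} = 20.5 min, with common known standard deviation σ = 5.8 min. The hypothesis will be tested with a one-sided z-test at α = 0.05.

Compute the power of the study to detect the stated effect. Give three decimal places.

Standardized effect: d = |μ_{line A} − μ_{line B}| / σ = |25.7 − 20.5| / 5.8 = 0.8966
Noncentrality parameter: δ = d·√(n/2) = 0.8966 × √(21/2) = 2.9052
Critical value for a one-sided test at α = 0.05: z_α = 1.645.
Power = P(Z > 1.645 − δ) = Φ(1.260) = 0.8962.

Power ≈ 0.896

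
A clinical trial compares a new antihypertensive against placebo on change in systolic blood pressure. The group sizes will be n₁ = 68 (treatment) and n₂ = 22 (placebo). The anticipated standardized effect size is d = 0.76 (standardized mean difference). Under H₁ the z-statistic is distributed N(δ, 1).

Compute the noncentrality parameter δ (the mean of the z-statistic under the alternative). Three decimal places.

The noncentrality parameter scales effect size by the design's sample-size factor: δ = d / √(1/n₁ + 1/n₂) = 0.76 / √(1/68 + 1/22) = 3.0985

δ ≈ 3.099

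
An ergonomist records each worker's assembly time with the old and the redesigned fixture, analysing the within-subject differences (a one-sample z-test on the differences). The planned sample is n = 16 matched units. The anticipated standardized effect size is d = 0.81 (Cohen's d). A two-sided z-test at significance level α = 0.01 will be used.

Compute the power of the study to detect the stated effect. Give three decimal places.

Noncentrality parameter: δ = d·√n = 0.81 × √16 = 3.2400
Two-sided α = 0.01 → critical value z_{0.005} = 2.576.
Power = Φ(δ − 2.576) + Φ(−δ − 2.576) = Φ(0.664) + Φ(-5.816) = 0.7467 + 0.0000 = 0.7467.

Power ≈ 0.747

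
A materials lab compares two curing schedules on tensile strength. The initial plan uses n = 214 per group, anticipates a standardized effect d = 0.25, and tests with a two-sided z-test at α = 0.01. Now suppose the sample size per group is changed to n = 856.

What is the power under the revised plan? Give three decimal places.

Power ≈ 0.995

With n = 856 per group: δ = d·√(n/2) = 0.25 × √(856/2) = 5.1720. Critical value z_{0.005} = 2.576.
Revised power = Φ(δ − 2.576) + Φ(−δ − 2.576) = Φ(2.596) + Φ(-7.748) = 0.9953 + 0.0000 = 0.9953.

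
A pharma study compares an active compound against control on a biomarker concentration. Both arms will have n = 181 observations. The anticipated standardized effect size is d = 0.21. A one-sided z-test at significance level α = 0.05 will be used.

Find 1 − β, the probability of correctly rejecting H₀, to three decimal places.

Power ≈ 0.638

Noncentrality parameter: δ = d·√(n/2) = 0.21 × √(181/2) = 1.9978
One-sided α = 0.05 → critical value z_{0.05} = 1.645.
Power = P(Z > 1.645 − δ) = Φ(0.353) = 0.6379.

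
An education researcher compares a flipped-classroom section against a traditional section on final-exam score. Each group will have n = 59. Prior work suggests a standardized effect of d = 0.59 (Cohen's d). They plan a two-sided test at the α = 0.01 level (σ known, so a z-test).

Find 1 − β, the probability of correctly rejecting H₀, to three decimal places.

Power ≈ 0.735

Noncentrality parameter: δ = d·√(n/2) = 0.59 × √(59/2) = 3.2045
Critical value for a two-sided test at α = 0.01: z_{α/2} = 2.576.
Power = Φ(δ − 2.576) + Φ(−δ − 2.576) = Φ(0.629) + Φ(-5.780) = 0.7352 + 0.0000 = 0.7352.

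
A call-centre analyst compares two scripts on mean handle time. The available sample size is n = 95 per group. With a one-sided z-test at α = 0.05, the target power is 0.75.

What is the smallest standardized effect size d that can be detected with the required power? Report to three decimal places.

Required noncentrality: δ = z_{0.05} + z_{0.25} = 1.645 + 0.674 = 2.319.
δ = d·√(n/2) ⇒ d = δ/√(n/2) = 2.319/√(95/2) = 0.3365.

d ≈ 0.337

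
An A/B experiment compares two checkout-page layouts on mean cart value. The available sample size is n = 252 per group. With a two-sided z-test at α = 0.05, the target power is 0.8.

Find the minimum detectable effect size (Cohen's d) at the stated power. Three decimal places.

Required noncentrality: δ = z_{0.025} + z_{0.20} = 1.960 + 0.842 = 2.802.
(The second rejection-region term Φ(−δ − z_{α/2}) is negligible and dropped.)
δ = d·√(n/2) ⇒ d = δ/√(n/2) = 2.802/√(252/2) = 0.2496.

d ≈ 0.250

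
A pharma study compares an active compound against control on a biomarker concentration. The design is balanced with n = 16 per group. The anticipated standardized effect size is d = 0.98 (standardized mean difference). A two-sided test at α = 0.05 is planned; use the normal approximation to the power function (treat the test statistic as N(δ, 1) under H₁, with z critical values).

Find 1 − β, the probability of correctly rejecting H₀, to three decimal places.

Noncentrality parameter: δ = d·√(n/2) = 0.98 × √(16/2) = 2.7719
Two-sided α = 0.05 → critical value z_{0.025} = 1.960.
Power = Φ(δ − 1.960) + Φ(−δ − 1.960) = Φ(0.812) + Φ(-4.732) = 0.7916 + 0.0000 = 0.7916.

Power ≈ 0.792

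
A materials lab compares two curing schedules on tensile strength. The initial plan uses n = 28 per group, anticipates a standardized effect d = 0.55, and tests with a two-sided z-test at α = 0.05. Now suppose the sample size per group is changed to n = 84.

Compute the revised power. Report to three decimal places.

With n = 84 per group: δ = d·√(n/2) = 0.55 × √(84/2) = 3.5644. Critical value z_{0.025} = 1.960.
Revised power = Φ(δ − 1.960) + Φ(−δ − 1.960) = Φ(1.604) + Φ(-5.524) = 0.9457 + 0.0000 = 0.9457.

Power ≈ 0.946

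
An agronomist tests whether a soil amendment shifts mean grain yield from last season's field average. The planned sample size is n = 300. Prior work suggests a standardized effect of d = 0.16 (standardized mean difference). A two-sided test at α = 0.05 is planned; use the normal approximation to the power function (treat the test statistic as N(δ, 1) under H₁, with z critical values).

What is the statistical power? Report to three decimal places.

Noncentrality parameter: δ = d·√n = 0.16 × √300 = 2.7713
Two-sided α = 0.05 → critical value z_{0.025} = 1.960.
Power = Φ(δ − 1.960) + Φ(−δ − 1.960) = Φ(0.811) + Φ(-4.731) = 0.7914 + 0.0000 = 0.7914.

Power ≈ 0.791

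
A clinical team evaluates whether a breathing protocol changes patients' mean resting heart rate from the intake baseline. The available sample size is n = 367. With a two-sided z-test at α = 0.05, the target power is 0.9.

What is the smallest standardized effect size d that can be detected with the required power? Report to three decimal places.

Need Φ(δ − 1.960) = 0.9, so δ = 1.960 + 1.282 = 3.242.
(Lower-tail contribution to power is negligible for δ > 0.)
δ = d·√n ⇒ d = δ/√n = 3.242/√367 = 0.1692.

d ≈ 0.169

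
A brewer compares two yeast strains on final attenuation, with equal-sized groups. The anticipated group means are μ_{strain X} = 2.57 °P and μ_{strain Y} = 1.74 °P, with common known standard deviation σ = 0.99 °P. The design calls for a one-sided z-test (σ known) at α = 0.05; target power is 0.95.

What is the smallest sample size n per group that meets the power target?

n = 31 per group

Standardized effect: d = |μ_{strain X} − μ_{strain Y}| / σ = |2.57 − 1.74| / 0.99 = 0.8384
For power 0.95 need Φ(δ − z_{0.05}) = 0.95, so δ = z_{0.05} + z_{0.05} = 1.645 + 1.645 = 3.290.
δ = d·√(n/2) ⇒ n = 2(δ/d)² = 2 × (3.290 / 0.8384)² = 30.79.
Round up to the next whole unit.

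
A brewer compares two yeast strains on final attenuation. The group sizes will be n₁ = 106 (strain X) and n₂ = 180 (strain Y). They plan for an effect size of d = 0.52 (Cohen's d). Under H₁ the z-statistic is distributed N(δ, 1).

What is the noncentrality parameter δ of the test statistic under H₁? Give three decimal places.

δ ≈ 4.247

δ = d / √(1/n₁ + 1/n₂) = 0.52 / √(1/106 + 1/180) = 4.2473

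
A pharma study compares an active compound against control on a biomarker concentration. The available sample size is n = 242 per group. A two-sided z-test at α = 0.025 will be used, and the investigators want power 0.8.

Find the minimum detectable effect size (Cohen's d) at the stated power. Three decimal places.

d ≈ 0.280

Required noncentrality: δ = z_{0.0125} + z_{0.20} = 2.241 + 0.842 = 3.083.
(Lower-tail contribution to power is negligible for δ > 0.)
δ = d·√(n/2) ⇒ d = δ/√(n/2) = 3.083/√(242/2) = 0.2803.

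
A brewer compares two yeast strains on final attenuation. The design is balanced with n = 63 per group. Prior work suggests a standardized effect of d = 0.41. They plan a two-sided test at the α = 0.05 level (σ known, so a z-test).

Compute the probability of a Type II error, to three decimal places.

β ≈ 0.366

Noncentrality parameter: δ = d·√(n/2) = 0.41 × √(63/2) = 2.3011
Two-sided α = 0.05 → critical value z_{0.025} = 1.960.
Power = Φ(δ − 1.960) + Φ(−δ − 1.960) = Φ(0.341) + Φ(-4.261) = 0.6335 + 0.0000 = 0.6335.
Type II error: β = 1 − power = 1 − 0.6335 = 0.3665.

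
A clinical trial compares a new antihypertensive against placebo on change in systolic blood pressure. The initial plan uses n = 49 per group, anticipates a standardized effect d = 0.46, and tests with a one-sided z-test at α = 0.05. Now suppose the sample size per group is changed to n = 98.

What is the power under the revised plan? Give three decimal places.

Power ≈ 0.942

With n = 98 per group: δ = d·√(n/2) = 0.46 × √(98/2) = 3.2200. Critical value z_{0.05} = 1.645.
Revised power = Φ(δ − 1.645) = Φ(1.575) = 0.9424.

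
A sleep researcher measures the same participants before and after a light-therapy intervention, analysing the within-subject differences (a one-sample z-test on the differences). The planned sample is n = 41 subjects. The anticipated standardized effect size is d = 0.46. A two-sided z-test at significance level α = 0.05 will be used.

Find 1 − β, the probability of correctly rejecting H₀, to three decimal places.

Power ≈ 0.838

Noncentrality parameter: δ = d·√n = 0.46 × √41 = 2.9454
Critical value for a two-sided test at α = 0.05: z_{α/2} = 1.960.
Power = Φ(δ − 1.960) + Φ(−δ − 1.960) = Φ(0.985) + Φ(-4.905) = 0.8378 + 0.0000 = 0.8378.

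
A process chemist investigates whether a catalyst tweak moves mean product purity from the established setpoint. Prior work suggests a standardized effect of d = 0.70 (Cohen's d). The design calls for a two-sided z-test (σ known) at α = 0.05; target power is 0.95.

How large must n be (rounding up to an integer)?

n = 27

For power 0.95 need Φ(δ − z_{0.025}) = 0.95, so δ = z_{0.025} + z_{0.05} = 1.960 + 1.645 = 3.605.
(Ignoring the negligible lower-tail rejection probability gives the usual closed-form inversion.)
δ = d·√n ⇒ n = (δ/d)² = (3.605 / 0.70)² = 26.52.
Round up to the next whole unit.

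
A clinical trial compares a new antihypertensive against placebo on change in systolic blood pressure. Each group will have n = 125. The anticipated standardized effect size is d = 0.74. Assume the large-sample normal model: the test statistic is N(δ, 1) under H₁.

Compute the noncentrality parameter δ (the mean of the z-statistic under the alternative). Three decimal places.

δ ≈ 5.850

δ = d·√(n/2) = 0.74 × √(125/2) = 5.8502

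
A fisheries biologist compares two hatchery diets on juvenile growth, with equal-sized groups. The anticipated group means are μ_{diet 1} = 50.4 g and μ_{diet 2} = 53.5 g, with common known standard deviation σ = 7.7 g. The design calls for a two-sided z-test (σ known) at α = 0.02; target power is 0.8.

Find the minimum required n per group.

Standardized effect: d = |μ_{diet 1} − μ_{diet 2}| / σ = |50.4 − 53.5| / 7.7 = 0.4026
For power 0.8 need Φ(δ − z_{0.01}) = 0.8, so δ = z_{0.01} + z_{0.20} = 2.326 + 0.842 = 3.168.
(For δ > 0 the lower-tail rejection region contributes negligibly to power, so the one-term inversion is standard.)
δ = d·√(n/2) ⇒ n = 2(δ/d)² = 2 × (3.168 / 0.4026)² = 123.84.
Rounding up, n = 124 per group.

n = 124 per group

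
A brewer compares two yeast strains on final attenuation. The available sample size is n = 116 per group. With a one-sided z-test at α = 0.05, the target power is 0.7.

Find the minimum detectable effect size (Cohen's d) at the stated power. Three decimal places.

Required noncentrality: δ = z_{0.05} + z_{0.30} = 1.645 + 0.524 = 2.169.
δ = d·√(n/2) ⇒ d = δ/√(n/2) = 2.169/√(116/2) = 0.2848.

d ≈ 0.285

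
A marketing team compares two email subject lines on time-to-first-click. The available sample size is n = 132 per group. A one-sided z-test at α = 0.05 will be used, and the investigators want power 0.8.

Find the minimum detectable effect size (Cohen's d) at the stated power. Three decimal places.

Required noncentrality: δ = z_{0.05} + z_{0.20} = 1.645 + 0.842 = 2.486.
δ = d·√(n/2) ⇒ d = δ/√(n/2) = 2.486/√(132/2) = 0.3061.

d ≈ 0.306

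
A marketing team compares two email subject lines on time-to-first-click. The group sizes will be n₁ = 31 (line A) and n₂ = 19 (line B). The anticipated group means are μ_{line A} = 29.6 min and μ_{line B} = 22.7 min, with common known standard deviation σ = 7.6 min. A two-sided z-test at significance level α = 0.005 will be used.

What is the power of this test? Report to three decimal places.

Power ≈ 0.621

Standardized effect: d = |μ_{line A} − μ_{line B}| / σ = |29.6 − 22.7| / 7.6 = 0.9079
Noncentrality parameter: δ = d / √(1/n₁ + 1/n₂) = 0.9079 / √(1/31 + 1/19) = 3.1161
Two-sided α = 0.005 → critical value z_{0.0025} = 2.807.
Power = Φ(δ − 2.807) + Φ(−δ − 2.807) = Φ(0.309) + Φ(-5.923) = 0.6214 + 0.0000 = 0.6214.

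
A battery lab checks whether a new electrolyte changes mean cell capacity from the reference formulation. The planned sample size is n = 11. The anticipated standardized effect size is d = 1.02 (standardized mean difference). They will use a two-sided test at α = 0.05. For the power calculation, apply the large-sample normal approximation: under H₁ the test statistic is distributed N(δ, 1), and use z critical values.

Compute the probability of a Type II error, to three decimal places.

Noncentrality parameter: δ = d·√n = 1.02 × √11 = 3.3830
Critical value for a two-sided test at α = 0.05: z_{α/2} = 1.960.
Power = Φ(δ − 1.960) + Φ(−δ − 1.960) = Φ(1.423) + Φ(-5.343) = 0.9226 + 0.0000 = 0.9226.
Type II error: β = 1 − power = 1 − 0.9226 = 0.0774.

β ≈ 0.077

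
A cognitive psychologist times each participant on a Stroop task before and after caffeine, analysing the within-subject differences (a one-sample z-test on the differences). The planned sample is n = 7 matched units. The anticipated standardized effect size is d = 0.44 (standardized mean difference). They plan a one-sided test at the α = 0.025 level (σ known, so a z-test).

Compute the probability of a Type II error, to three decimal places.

Noncentrality parameter: δ = d·√n = 0.44 × √7 = 1.1641
Critical value for a one-sided test at α = 0.025: z_α = 1.960.
Power = Φ(δ − 1.960) = Φ(-0.796) = 0.2131.
Type II error: β = 1 − power = 1 − 0.2131 = 0.7869.

β ≈ 0.787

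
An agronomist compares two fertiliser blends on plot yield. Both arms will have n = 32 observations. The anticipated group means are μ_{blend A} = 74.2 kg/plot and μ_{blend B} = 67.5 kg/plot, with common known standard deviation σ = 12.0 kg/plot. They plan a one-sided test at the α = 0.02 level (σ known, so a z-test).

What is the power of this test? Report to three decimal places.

Power ≈ 0.571

Standardized effect: d = |μ_{blend A} − μ_{blend B}| / σ = |74.2 − 67.5| / 12.0 = 0.5583
Noncentrality parameter: δ = d·√(n/2) = 0.5583 × √(32/2) = 2.2333
One-sided α = 0.02 → critical value z_{0.02} = 2.054.
Power = Φ(δ − 2.054) = Φ(0.180) = 0.5713.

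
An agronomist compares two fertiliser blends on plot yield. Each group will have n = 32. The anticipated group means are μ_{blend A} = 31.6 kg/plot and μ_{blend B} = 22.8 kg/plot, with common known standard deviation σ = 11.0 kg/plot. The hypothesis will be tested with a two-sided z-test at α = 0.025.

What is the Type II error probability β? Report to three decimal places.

β ≈ 0.169

Standardized effect: d = |μ_{blend A} − μ_{blend B}| / σ = |31.6 − 22.8| / 11.0 = 0.8000
Noncentrality parameter: δ = d·√(n/2) = 0.8000 × √(32/2) = 3.2000
Critical value for a two-sided test at α = 0.025: z_{α/2} = 2.241.
Power = Φ(δ − 2.241) + Φ(−δ − 2.241) = Φ(0.959) + Φ(-5.441) = 0.8311 + 0.0000 = 0.8311.
Type II error: β = 1 − power = 1 − 0.8311 = 0.1689.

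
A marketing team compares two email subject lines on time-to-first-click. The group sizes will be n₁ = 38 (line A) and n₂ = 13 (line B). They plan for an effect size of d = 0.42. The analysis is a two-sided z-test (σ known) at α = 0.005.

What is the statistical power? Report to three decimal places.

Noncentrality parameter: δ = d / √(1/n₁ + 1/n₂) = 0.42 / √(1/38 + 1/13) = 1.3072
Critical value for a two-sided test at α = 0.005: z_{α/2} = 2.807.
Power = Φ(δ − 2.807) + Φ(−δ − 2.807) = Φ(-1.500) + Φ(-4.114) = 0.0668 + 0.0000 = 0.0668.

Power ≈ 0.067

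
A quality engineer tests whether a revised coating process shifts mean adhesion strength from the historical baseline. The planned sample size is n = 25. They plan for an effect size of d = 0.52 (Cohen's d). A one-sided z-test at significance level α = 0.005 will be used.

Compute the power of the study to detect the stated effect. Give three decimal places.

Power ≈ 0.510

Noncentrality parameter: δ = d·√n = 0.52 × √25 = 2.6000
One-sided α = 0.005 → critical value z_{0.005} = 2.576.
Power = Φ(δ − 2.576) = Φ(0.024) = 0.5096.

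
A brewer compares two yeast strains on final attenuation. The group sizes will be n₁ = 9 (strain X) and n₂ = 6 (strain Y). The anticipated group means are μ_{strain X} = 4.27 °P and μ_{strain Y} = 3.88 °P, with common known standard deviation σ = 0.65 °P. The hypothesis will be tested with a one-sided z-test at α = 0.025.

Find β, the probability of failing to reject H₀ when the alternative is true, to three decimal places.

β ≈ 0.794

Standardized effect: d = |μ_{strain X} − μ_{strain Y}| / σ = |4.27 − 3.88| / 0.65 = 0.6000
Noncentrality parameter: δ = d / √(1/n₁ + 1/n₂) = 0.6000 / √(1/9 + 1/6) = 1.1384
Critical value for a one-sided test at α = 0.025: z_α = 1.960.
Power = P(Z > 1.960 − δ) = Φ(-0.822) = 0.2057.
Type II error: β = 1 − power = 1 − 0.2057 = 0.7943.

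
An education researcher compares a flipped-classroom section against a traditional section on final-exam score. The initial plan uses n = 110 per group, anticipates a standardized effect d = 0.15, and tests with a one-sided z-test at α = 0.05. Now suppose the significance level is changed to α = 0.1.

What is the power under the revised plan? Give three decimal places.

δ = d·√(n/2) = 0.15 × √(110/2) = 1.1124 (unchanged). New critical value: z_{0.1} = 1.282.
Revised power = P(Z > 1.282 − δ) = Φ(-0.169) = 0.4329.

Power ≈ 0.433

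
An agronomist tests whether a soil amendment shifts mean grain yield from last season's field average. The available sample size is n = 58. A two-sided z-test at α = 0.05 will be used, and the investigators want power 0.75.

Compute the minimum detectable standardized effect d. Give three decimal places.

d ≈ 0.346

Required noncentrality: δ = z_{0.025} + z_{0.25} = 1.960 + 0.674 = 2.634.
(The second rejection-region term Φ(−δ − z_{α/2}) is negligible and dropped.)
δ = d·√n ⇒ d = δ/√n = 2.634/√58 = 0.3459.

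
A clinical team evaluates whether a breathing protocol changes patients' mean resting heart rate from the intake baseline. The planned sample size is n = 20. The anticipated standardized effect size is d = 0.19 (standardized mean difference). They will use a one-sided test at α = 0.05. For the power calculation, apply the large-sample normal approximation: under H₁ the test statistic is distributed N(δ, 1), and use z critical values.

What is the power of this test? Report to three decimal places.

Noncentrality parameter: δ = d·√n = 0.19 × √20 = 0.8497
Critical value for a one-sided test at α = 0.05: z_α = 1.645.
Power = Φ(δ − 1.645) = Φ(-0.795) = 0.2133.

Power ≈ 0.213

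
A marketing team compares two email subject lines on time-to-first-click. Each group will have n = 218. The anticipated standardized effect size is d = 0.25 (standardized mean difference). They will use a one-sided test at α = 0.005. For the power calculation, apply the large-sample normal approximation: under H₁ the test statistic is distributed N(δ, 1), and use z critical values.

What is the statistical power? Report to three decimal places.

Power ≈ 0.514

Noncentrality parameter: λ = d·√(n/2) = 0.25 × √(218/2) = 2.6101
One-sided α = 0.005 → critical value z_{0.005} = 2.576.
Power = Φ(λ − 2.576) = Φ(0.034) = 0.5137.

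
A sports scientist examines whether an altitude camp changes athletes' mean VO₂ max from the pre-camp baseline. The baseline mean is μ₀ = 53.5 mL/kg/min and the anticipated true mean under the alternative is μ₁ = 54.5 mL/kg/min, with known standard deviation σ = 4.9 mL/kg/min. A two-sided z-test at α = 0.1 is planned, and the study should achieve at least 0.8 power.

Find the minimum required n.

n = 149

Standardized effect: d = |μ₁ − μ₀| / σ = |54.5 − 53.5| / 4.9 = 0.2041
For power 0.8 need Φ(δ − z_{0.05}) = 0.8, so δ = z_{0.05} + z_{0.20} = 1.645 + 0.842 = 2.486.
(Ignoring the negligible lower-tail rejection probability gives the usual closed-form inversion.)
δ = d·√n ⇒ n = (δ/d)² = (2.486 / 0.2041)² = 148.44.
Rounding up, n = 149.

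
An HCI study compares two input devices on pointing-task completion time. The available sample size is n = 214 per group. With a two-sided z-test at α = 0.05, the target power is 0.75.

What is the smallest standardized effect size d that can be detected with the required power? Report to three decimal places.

d ≈ 0.255

Required noncentrality: δ = z_{0.025} + z_{0.25} = 1.960 + 0.674 = 2.634.
(Lower-tail contribution to power is negligible for δ > 0.)
δ = d·√(n/2) ⇒ d = δ/√(n/2) = 2.634/√(214/2) = 0.2547.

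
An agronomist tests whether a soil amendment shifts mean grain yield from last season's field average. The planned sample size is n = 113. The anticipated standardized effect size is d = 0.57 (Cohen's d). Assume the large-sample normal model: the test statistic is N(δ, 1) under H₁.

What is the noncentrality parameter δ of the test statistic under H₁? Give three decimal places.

δ ≈ 6.059

δ = d·√n = 0.57 × √113 = 6.0592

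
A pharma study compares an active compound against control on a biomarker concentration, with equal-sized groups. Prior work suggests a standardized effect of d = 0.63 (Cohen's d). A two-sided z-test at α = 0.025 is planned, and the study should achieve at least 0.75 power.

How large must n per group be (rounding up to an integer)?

n = 43 per group

Set Φ(δ − 2.241) = 0.75; then δ − 2.241 = Φ⁻¹(0.75) = 0.674, giving δ = 2.916.
(Ignoring the negligible lower-tail rejection probability gives the usual closed-form inversion.)
δ = d·√(n/2) ⇒ n = 2(δ/d)² = 2 × (2.916 / 0.63)² = 42.84.
Rounding up, n = 43 per group.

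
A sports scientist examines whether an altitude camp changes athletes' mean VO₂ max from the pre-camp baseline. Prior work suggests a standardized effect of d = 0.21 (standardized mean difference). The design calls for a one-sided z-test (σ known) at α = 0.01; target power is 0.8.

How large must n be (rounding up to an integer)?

For power 0.8 need Φ(δ − z_{0.01}) = 0.8, so δ = z_{0.01} + z_{0.20} = 2.326 + 0.842 = 3.168.
δ = d·√n ⇒ n = (δ/d)² = (3.168 / 0.21)² = 227.57.
Rounding up, n = 228.

n = 228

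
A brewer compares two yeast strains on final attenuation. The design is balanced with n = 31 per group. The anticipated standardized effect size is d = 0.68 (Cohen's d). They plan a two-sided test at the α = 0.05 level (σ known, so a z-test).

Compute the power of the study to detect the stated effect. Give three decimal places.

Power ≈ 0.763

Noncentrality parameter: δ = d·√(n/2) = 0.68 × √(31/2) = 2.6772
Critical value for a two-sided test at α = 0.05: z_{α/2} = 1.960.
Power = Φ(δ − 1.960) + Φ(−δ − 1.960) = Φ(0.717) + Φ(-4.637) = 0.7634 + 0.0000 = 0.7634.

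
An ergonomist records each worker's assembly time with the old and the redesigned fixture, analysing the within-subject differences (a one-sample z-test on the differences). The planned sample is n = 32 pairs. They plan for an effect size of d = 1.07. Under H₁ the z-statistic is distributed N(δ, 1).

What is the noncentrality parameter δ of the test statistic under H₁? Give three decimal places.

δ ≈ 6.053

δ = d·√n = 1.07 × √32 = 6.0528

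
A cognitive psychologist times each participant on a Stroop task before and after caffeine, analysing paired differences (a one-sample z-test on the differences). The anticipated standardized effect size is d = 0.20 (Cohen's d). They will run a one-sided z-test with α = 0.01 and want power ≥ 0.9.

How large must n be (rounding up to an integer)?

Set Φ(δ − 2.326) = 0.9; then δ − 2.326 = Φ⁻¹(0.9) = 1.282, giving δ = 3.608.
δ = d·√n ⇒ n = (δ/d)² = (3.608 / 0.20)² = 325.42.
Rounding up, n = 326.

n = 326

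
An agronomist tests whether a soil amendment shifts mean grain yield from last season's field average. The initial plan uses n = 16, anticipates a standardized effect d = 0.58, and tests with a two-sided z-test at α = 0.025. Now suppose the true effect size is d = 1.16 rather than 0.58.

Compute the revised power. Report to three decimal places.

Power ≈ 0.992

With d = 1.16: δ = d·√n = 1.16 × √16 = 4.6400. Critical value z_{0.0125} = 2.241.
Revised power = Φ(δ − 2.241) + Φ(−δ − 2.241) = Φ(2.399) + Φ(-6.881) = 0.9918 + 0.0000 = 0.9918.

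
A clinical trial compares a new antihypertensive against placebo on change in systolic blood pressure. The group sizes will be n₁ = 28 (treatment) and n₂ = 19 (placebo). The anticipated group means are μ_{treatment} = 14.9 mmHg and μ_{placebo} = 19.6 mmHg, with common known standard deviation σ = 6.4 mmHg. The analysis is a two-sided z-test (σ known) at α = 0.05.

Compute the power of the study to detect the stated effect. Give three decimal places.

Power ≈ 0.695

Standardized effect: d = |μ_{treatment} − μ_{placebo}| / σ = |14.9 − 19.6| / 6.4 = 0.7344
Noncentrality parameter: λ = d / √(1/n₁ + 1/n₂) = 0.7344 / √(1/28 + 1/19) = 2.4707
Two-sided α = 0.05 → critical value z_{0.025} = 1.960.
Power = Φ(λ − 1.960) + Φ(−λ − 1.960) = Φ(0.511) + Φ(-4.431) = 0.6952 + 0.0000 = 0.6952.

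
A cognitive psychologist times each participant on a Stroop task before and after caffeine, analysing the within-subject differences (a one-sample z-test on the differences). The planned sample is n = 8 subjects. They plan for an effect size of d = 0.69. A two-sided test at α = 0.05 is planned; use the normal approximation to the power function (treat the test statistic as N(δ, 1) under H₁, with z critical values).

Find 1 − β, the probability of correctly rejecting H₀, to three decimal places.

Noncentrality parameter: δ = d·√n = 0.69 × √8 = 1.9516
Critical value for a two-sided test at α = 0.05: z_{α/2} = 1.960.
Power = Φ(δ − 1.960) + Φ(−δ − 1.960) = Φ(-0.008) + Φ(-3.912) = 0.4967 + 0.0000 = 0.4967.

Power ≈ 0.497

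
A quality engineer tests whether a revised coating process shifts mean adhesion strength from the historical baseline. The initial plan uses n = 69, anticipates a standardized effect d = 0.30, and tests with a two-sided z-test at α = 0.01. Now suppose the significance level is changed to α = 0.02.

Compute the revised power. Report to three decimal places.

Power ≈ 0.566

δ = d·√n = 0.30 × √69 = 2.4920 (unchanged). New critical value: z_{0.01} = 2.326.
Revised power = Φ(δ − 2.326) + Φ(−δ − 2.326) = Φ(0.166) + Φ(-4.818) = 0.5658 + 0.0000 = 0.5658.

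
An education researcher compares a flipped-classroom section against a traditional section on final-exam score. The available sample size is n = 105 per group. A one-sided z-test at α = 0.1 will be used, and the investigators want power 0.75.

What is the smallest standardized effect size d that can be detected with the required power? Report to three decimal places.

Need Φ(δ − 1.282) = 0.75, so δ = 1.282 + 0.674 = 1.956.
δ = d·√(n/2) ⇒ d = δ/√(n/2) = 1.956/√(105/2) = 0.2700.

d ≈ 0.270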